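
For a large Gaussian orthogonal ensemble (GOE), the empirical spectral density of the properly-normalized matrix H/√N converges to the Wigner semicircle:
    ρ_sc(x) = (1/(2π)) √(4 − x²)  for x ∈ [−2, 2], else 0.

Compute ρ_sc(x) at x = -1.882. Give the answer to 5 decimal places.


ρ_sc(x) = (1/(2π)) √(4 − x²). With x = -1.882:
  4 − x² = 4 − (-1.882)² = 4 − 3.541924 = 0.458076.
  √(4 − x²) = 0.676813.
  1/(2π) = 0.159155.
  ρ_sc(-1.882) = 0.159155 · 0.676813 = 0.107718.

Rounded to 5 decimal places: ρ_sc(-1.882) ≈ 0.10772.


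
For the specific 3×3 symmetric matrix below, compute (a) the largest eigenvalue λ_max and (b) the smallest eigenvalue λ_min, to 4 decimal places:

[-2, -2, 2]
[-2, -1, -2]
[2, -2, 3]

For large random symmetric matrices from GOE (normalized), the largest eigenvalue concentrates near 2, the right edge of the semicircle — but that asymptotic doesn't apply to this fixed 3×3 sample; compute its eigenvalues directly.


Since M is real symmetric, all three eigenvalues are real; they are the roots of det(λI − M) = λ³ − (tr M) λ² + s λ − det M, where s is the sum of the principal 2×2 minors.
tr M = -2 + (-1) + 3 = 0.
s = ((-2)·(-1) − (-2)²) + ((-2)·3 − 2²) + ((-1)·3 − (-2)²) = -2 + (-10) + (-7) = -19.
det M (expand along row 1) = (-2)·(-7) − (-2)·(-2) + 2·6 = 22.
Characteristic polynomial: λ³ − 19λ − 22 = 0.
Substitute λ = y + (tr M)/3 = y + 0.000000 to remove the quadratic term: y³ + p·y + q = 0 with p = s − (tr M)²/3 = -19.000000 and q = −2(tr M)³/27 + (tr M)·s/3 − det M = -22.000000.
Three real roots ⇒ use the trigonometric (Viète) form: r = 2√(−p/3) = 5.033223, φ = arccos(3q/(p·r)) = arccos(0.690151) = 0.809099 rad.
y_k = r·cos(φ/3 − 2πk/3) for k = 0, 1, 2 gives y = 4.851277, -1.264246, -3.587031.
λ_k = y_k + 0.000000 gives λ = 4.8513, -1.2642, -3.5870 (check: the sum is 0.0000 = tr M).

Hence λ_max = 4.8513 and λ_min = -3.5870.


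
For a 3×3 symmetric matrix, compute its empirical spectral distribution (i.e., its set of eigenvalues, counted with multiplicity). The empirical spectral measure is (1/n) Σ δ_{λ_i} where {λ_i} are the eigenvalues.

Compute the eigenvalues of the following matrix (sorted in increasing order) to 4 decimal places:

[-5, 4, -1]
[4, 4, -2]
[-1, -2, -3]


Since M is real symmetric, all three eigenvalues are real; they are the roots of det(λI − M) = λ³ − (tr M) λ² + s λ − det M, where s is the sum of the principal 2×2 minors.
tr M = -5 + 4 + (-3) = -4.
s = ((-5)·4 − 4²) + ((-5)·(-3) − (-1)²) + (4·(-3) − (-2)²) = -36 + 14 + (-16) = -38.
det M (expand along row 1) = (-5)·(-16) − 4·(-14) + (-1)·(-4) = 140.
Characteristic polynomial: λ³ + 4λ² − 38λ − 140 = 0.
Substitute λ = y + (tr M)/3 = y − 1.333333 to remove the quadratic term: y³ + p·y + q = 0 with p = s − (tr M)²/3 = -43.333333 and q = −2(tr M)³/27 + (tr M)·s/3 − det M = -84.592593.
Three real roots ⇒ use the trigonometric (Viète) form: r = 2√(−p/3) = 7.601170, φ = arccos(3q/(p·r)) = arccos(0.770462) = 0.691231 rad.
y_k = r·cos(φ/3 − 2πk/3) for k = 0, 1, 2 gives y = 7.400292, -2.196784, -5.203508.
λ_k = y_k − 1.333333 gives λ = 6.0670, -3.5301, -6.5368 (check: the sum is -4.0000 = tr M).

Eigenvalues sorted in increasing order: [-6.5368, -3.5301, 6.0670].


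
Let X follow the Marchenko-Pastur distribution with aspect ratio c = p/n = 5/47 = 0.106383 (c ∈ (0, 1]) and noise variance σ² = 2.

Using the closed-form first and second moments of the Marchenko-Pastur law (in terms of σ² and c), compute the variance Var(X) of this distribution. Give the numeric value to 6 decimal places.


Recall the MP moments m_1 = E[X] = σ² and m_2 = E[X²] = σ⁴ (1 + c).
m_1 = E[X] = σ² = 2, so m_1² = 4.
m_2 = E[X²] = σ⁴ (1 + c) = 4 · (1 + 0.106383) = 4 · 1.106383 = 4.425532.
(Note m_2 − m_1² simplifies to c · σ⁴ = 0.106383 · 4.)

Var(X) = m_2 − m_1² = 4.425532 − 4 = 0.425532.


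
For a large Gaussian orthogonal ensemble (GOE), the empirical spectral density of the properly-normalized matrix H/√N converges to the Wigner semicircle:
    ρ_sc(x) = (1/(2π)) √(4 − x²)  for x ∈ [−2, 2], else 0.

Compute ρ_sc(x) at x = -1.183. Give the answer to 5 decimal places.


ρ_sc(x) = (1/(2π)) √(4 − x²). With x = -1.183:
  4 − x² = 4 − (-1.183)² = 4 − 1.399489 = 2.600511.
  √(4 − x²) = 1.612610.
  1/(2π) = 0.159155.
  ρ_sc(-1.183) = 0.159155 · 1.612610 = 0.256655.

Rounded to 5 decimal places: ρ_sc(-1.183) ≈ 0.25665.


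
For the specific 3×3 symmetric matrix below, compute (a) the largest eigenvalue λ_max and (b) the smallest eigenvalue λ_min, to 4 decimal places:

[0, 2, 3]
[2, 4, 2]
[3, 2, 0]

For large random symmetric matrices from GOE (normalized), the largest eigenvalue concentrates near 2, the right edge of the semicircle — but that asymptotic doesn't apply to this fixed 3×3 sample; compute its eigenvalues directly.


Since M is real symmetric, all three eigenvalues are real; they are the roots of det(λI − M) = λ³ − (tr M) λ² + s λ − det M, where s is the sum of the principal 2×2 minors.
tr M = 0 + 4 + 0 = 4.
s = (0·4 − 2²) + (0·0 − 3²) + (4·0 − 2²) = -4 + (-9) + (-4) = -17.
det M (expand along row 1) = 0·(-4) − 2·(-6) + 3·(-8) = -12.
Characteristic polynomial: λ³ − 4λ² − 17λ + 12 = 0.
Substitute λ = y + (tr M)/3 = y + 1.333333 to remove the quadratic term: y³ + p·y + q = 0 with p = s − (tr M)²/3 = -22.333333 and q = −2(tr M)³/27 + (tr M)·s/3 − det M = -15.407407.
Three real roots ⇒ use the trigonometric (Viète) form: r = 2√(−p/3) = 5.456902, φ = arccos(3q/(p·r)) = arccos(0.379272) = 1.181787 rad.
y_k = r·cos(φ/3 − 2πk/3) for k = 0, 1, 2 gives y = 5.038948, -0.705615, -4.333333.
λ_k = y_k + 1.333333 gives λ = 6.3723, 0.6277, -3.0000 (check: the sum is 4.0000 = tr M).

Hence λ_max = 6.3723 and λ_min = -3.0000.


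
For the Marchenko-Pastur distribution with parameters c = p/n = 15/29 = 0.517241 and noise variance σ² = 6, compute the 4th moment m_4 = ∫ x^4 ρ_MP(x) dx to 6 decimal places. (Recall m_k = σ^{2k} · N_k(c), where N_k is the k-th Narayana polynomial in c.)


E[X⁴] = σ⁸ (1 + 6c + 6c² + c³) (fourth MP moment). With σ² = 6 (so σ⁸ = 1296) and c = 15/29 = 0.517241: E[X⁴] = 1296 · (1 + 6·0.517241 + 6·(0.517241)² + (0.517241)³) = 1296 · 5.847062.

So E[X^4] = 7577.792611.


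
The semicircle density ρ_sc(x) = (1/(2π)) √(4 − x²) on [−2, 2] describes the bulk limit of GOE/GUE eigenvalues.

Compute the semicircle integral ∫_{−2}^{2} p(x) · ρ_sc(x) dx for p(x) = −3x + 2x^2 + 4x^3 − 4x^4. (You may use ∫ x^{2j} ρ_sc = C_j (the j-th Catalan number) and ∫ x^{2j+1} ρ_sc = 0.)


Write p(x) = Σ a_i x^i, split into monomials and integrate each against ρ_sc separately.
Using ∫ x^{2j} ρ_sc = C_j = (1/(j+1)) C(2j, j) (Catalan numbers) and ∫ x^{2j+1} ρ_sc = 0 (odd monomials vanish by symmetry):
  i = 1 (odd): ∫ x^1 ρ_sc = 0 (vanishes)
  i = 2 (even): a_2 · C_{1} = 2 · 1 = 2
  i = 3 (odd): ∫ x^3 ρ_sc = 0 (vanishes)
  i = 4 (even): a_4 · C_{2} = -4 · 2 = -8

Summing the contributions: ∫_{−2}^{2} p(x) ρ_sc(x) dx = 2 + (-8) = -6.


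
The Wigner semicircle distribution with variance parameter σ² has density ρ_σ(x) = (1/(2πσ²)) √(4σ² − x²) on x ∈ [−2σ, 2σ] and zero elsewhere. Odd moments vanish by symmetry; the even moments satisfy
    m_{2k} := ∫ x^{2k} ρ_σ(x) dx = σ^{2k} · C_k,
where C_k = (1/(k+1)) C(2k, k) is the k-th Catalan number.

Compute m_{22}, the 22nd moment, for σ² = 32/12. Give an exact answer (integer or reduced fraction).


By the scaled semicircle moment identity, m_{2k} = σ^{2k} · C_k with k = 11.
C_11 = (1/(k+1)) · C(2k, k) = (1/12) · C(22, 11) = (1/12) · 705432 = 58786.
σ^{2k} = (σ²)^k = (32/12)^11 = 8589934592/177147.

Therefore m_{22} = σ^{22} · C_11 = (8589934592/177147) · 58786 = 504967894925312/177147.


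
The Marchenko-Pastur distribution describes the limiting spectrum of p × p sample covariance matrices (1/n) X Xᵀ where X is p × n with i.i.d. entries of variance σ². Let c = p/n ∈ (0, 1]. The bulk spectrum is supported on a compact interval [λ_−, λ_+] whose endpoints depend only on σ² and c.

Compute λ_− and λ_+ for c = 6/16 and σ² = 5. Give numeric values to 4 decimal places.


c = 6/16 = 0.375000; √c = 0.612372.
λ_− = σ² (1 − √c)² = 5 · (1 − 0.612372)² = 5 · (0.387628)² = 0.751276.
λ_+ = σ² (1 + √c)² = 5 · (1 + 0.612372)² = 5 · (1.612372)² = 12.998724.

Rounded to 4 decimal places: λ_− ≈ 0.7513, λ_+ ≈ 12.9987.


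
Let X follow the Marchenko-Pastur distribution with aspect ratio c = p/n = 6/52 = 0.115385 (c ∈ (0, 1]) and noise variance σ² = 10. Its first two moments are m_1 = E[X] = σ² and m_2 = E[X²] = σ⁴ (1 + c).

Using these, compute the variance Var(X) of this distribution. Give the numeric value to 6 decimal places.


m_1 = E[X] = σ² = 10, so m_1² = 100.
m_2 = E[X²] = σ⁴ (1 + c) = 100 · (1 + 0.115385) = 100 · 1.115385 = 111.538462.
(Note m_2 − m_1² simplifies to c · σ⁴ = 0.115385 · 100.)

Var(X) = m_2 − m_1² = 111.538462 − 100 = 11.538462.


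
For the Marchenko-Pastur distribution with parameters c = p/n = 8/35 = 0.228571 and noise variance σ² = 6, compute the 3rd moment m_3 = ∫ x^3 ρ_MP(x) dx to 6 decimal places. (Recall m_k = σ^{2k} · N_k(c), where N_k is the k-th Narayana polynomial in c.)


E[X³] = σ⁶ (1 + 3c + c²) (third MP moment). With σ² = 6 (so σ⁶ = 216) and c = 8/35 = 0.228571: E[X³] = 216 · (1 + 3·0.228571 + (0.228571)²) = 216 · 1.737959.

So E[X^3] = 375.399184.


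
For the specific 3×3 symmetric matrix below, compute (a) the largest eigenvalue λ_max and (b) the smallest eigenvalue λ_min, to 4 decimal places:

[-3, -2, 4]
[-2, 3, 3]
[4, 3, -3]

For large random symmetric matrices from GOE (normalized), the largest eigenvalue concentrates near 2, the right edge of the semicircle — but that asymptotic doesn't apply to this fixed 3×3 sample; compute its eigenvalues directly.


Since M is real symmetric, all three eigenvalues are real; they are the roots of det(λI − M) = λ³ − (tr M) λ² + s λ − det M, where s is the sum of the principal 2×2 minors.
tr M = -3 + 3 + (-3) = -3.
s = ((-3)·3 − (-2)²) + ((-3)·(-3) − 4²) + (3·(-3) − 3²) = -13 + (-7) + (-18) = -38.
det M (expand along row 1) = (-3)·(-18) − (-2)·(-6) + 4·(-18) = -30.
Characteristic polynomial: λ³ + 3λ² − 38λ + 30 = 0.
Substitute λ = y + (tr M)/3 = y − 1.000000 to remove the quadratic term: y³ + p·y + q = 0 with p = s − (tr M)²/3 = -41.000000 and q = −2(tr M)³/27 + (tr M)·s/3 − det M = 70.000000.
Three real roots ⇒ use the trigonometric (Viète) form: r = 2√(−p/3) = 7.393691, φ = arccos(3q/(p·r)) = arccos(-0.692746) = 2.336086 rad.
y_k = r·cos(φ/3 − 2πk/3) for k = 0, 1, 2 gives y = 5.263054, 1.865716, -7.128770.
λ_k = y_k − 1.000000 gives λ = 4.2631, 0.8657, -8.1288 (check: the sum is -3.0000 = tr M).

Hence λ_max = 4.2631 and λ_min = -8.1288.


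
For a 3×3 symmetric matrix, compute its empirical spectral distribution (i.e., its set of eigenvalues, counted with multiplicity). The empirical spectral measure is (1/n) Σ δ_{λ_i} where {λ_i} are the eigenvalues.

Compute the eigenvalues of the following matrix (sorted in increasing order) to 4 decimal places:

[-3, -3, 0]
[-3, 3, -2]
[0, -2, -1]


Since M is real symmetric, all three eigenvalues are real; they are the roots of det(λI − M) = λ³ − (tr M) λ² + s λ − det M, where s is the sum of the principal 2×2 minors.
tr M = -3 + 3 + (-1) = -1.
s = ((-3)·3 − (-3)²) + ((-3)·(-1) − 0²) + (3·(-1) − (-2)²) = -18 + 3 + (-7) = -22.
det M (expand along row 1) = (-3)·(-7) − (-3)·3 + 0·6 = 30.
Characteristic polynomial: λ³ + λ² − 22λ − 30 = 0.
Substitute λ = y + (tr M)/3 = y − 0.333333 to remove the quadratic term: y³ + p·y + q = 0 with p = s − (tr M)²/3 = -22.333333 and q = −2(tr M)³/27 + (tr M)·s/3 − det M = -22.592593.
Three real roots ⇒ use the trigonometric (Viète) form: r = 2√(−p/3) = 5.456902, φ = arccos(3q/(p·r)) = arccos(0.556144) = 0.981057 rad.
y_k = r·cos(φ/3 − 2πk/3) for k = 0, 1, 2 gives y = 5.167709, -1.065821, -4.101887.
λ_k = y_k − 0.333333 gives λ = 4.8344, -1.3992, -4.4352 (check: the sum is -1.0000 = tr M).

Eigenvalues sorted in increasing order: [-4.4352, -1.3992, 4.8344].


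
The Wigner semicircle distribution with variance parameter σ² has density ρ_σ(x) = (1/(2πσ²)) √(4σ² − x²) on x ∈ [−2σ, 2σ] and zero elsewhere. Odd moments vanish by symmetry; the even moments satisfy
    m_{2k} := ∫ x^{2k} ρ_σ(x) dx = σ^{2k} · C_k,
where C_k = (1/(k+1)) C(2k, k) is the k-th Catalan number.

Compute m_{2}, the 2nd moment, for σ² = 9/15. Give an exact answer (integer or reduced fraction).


By the scaled semicircle moment identity, m_{2k} = σ^{2k} · C_k with k = 1.
C_1 = (1/(k+1)) · C(2k, k) = (1/2) · C(2, 1) = (1/2) · 2 = 1.
σ^{2k} = (σ²)^k = (9/15)^1 = 3/5.

Therefore m_{2} = σ^{2} · C_1 = (3/5) · 1 = 3/5.


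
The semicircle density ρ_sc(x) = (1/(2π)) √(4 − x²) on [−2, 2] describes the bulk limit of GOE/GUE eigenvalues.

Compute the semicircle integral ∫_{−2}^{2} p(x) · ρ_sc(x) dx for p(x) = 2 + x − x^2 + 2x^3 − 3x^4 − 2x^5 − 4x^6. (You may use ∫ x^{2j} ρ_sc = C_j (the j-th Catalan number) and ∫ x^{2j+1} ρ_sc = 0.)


Write p(x) = Σ a_i x^i, split into monomials and integrate each against ρ_sc separately.
Using ∫ x^{2j} ρ_sc = C_j = (1/(j+1)) C(2j, j) (Catalan numbers) and ∫ x^{2j+1} ρ_sc = 0 (odd monomials vanish by symmetry):
  i = 0 (even): a_0 · C_{0} = 2 · 1 = 2
  i = 1 (odd): ∫ x^1 ρ_sc = 0 (vanishes)
  i = 2 (even): a_2 · C_{1} = -1 · 1 = -1
  i = 3 (odd): ∫ x^3 ρ_sc = 0 (vanishes)
  i = 4 (even): a_4 · C_{2} = -3 · 2 = -6
  i = 5 (odd): ∫ x^5 ρ_sc = 0 (vanishes)
  i = 6 (even): a_6 · C_{3} = -4 · 5 = -20

Summing the contributions: ∫_{−2}^{2} p(x) ρ_sc(x) dx = 2 + (-1) + (-6) + (-20) = -25.


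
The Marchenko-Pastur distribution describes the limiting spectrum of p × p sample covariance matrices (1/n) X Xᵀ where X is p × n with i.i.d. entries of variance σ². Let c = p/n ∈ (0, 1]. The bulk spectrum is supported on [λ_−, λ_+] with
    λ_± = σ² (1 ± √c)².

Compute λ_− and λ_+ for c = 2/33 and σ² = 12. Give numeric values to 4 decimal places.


c = 2/33 = 0.060606; √c = 0.246183.
λ_− = σ² (1 − √c)² = 12 · (1 − 0.246183)² = 12 · (0.753817)² = 6.818881.
λ_+ = σ² (1 + √c)² = 12 · (1 + 0.246183)² = 12 · (1.246183)² = 18.635664.

Rounded to 4 decimal places: λ_− ≈ 6.8189, λ_+ ≈ 18.6357.


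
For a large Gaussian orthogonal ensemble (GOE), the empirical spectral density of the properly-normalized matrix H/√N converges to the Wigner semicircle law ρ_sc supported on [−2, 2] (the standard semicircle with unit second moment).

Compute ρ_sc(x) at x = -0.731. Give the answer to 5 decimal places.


ρ_sc(x) = (1/(2π)) √(4 − x²). With x = -0.731:
  4 − x² = 4 − (-0.731)² = 4 − 0.534361 = 3.465639.
  √(4 − x²) = 1.861623.
  1/(2π) = 0.159155.
  ρ_sc(-0.731) = 0.159155 · 1.861623 = 0.296286.

Rounded to 5 decimal places: ρ_sc(-0.731) ≈ 0.29629.


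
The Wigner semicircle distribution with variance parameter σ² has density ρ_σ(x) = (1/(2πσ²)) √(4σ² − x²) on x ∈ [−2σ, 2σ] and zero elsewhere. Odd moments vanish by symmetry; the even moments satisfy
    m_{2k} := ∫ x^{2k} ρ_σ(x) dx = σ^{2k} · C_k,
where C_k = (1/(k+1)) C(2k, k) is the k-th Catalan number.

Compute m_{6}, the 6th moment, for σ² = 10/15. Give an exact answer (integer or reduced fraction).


By the scaled semicircle moment identity, m_{2k} = σ^{2k} · C_k with k = 3.
C_3 = (1/(k+1)) · C(2k, k) = (1/4) · C(6, 3) = (1/4) · 20 = 5.
σ^{2k} = (σ²)^k = (10/15)^3 = 8/27.

Therefore m_{6} = σ^{6} · C_3 = (8/27) · 5 = 40/27.


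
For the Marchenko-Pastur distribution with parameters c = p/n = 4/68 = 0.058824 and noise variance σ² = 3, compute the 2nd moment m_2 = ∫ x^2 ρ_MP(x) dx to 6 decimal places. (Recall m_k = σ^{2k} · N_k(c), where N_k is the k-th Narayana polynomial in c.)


E[X²] = σ⁴ (1 + c) (second MP moment). With σ² = 3 (so σ⁴ = 9) and c = 4/68 = 0.058824: E[X²] = 9 · (1 + 0.058824) = 9 · 1.058824.

So E[X^2] = 9.529412.


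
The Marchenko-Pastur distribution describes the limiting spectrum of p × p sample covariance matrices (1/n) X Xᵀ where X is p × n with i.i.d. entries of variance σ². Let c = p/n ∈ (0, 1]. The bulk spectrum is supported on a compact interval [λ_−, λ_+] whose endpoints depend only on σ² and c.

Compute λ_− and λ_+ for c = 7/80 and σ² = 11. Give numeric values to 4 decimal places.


c = 7/80 = 0.087500; √c = 0.295804.
λ_− = σ² (1 − √c)² = 11 · (1 − 0.295804)² = 11 · (0.704196)² = 5.454812.
λ_+ = σ² (1 + √c)² = 11 · (1 + 0.295804)² = 11 · (1.295804)² = 18.470188.

Rounded to 4 decimal places: λ_− ≈ 5.4548, λ_+ ≈ 18.4702.


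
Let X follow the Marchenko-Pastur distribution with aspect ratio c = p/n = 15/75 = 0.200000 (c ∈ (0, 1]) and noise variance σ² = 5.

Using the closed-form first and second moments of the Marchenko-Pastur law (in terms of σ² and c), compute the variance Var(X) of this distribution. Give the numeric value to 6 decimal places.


Recall the MP moments m_1 = E[X] = σ² and m_2 = E[X²] = σ⁴ (1 + c).
m_1 = E[X] = σ² = 5, so m_1² = 25.
m_2 = E[X²] = σ⁴ (1 + c) = 25 · (1 + 0.200000) = 25 · 1.200000 = 30.000000.
(Note m_2 − m_1² simplifies to c · σ⁴ = 0.200000 · 25.)

Var(X) = m_2 − m_1² = 30.000000 − 25 = 5.000000.


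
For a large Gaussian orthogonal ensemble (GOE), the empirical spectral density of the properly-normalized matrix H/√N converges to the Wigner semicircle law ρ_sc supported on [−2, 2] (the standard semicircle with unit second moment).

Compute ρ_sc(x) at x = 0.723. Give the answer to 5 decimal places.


ρ_sc(x) = (1/(2π)) √(4 − x²). With x = 0.723:
  4 − x² = 4 − (0.723)² = 4 − 0.522729 = 3.477271.
  √(4 − x²) = 1.864744.
  1/(2π) = 0.159155.
  ρ_sc(0.723) = 0.159155 · 1.864744 = 0.296783.

Rounded to 5 decimal places: ρ_sc(0.723) ≈ 0.29678.


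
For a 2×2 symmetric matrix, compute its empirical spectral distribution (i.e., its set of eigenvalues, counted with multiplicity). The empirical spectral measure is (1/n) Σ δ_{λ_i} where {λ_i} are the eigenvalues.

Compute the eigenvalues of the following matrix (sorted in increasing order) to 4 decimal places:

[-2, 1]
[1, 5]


Since M is real symmetric, both eigenvalues are real; they are the roots of det(λI − M) = λ² − (tr M) λ + det M.
tr M = -2 + 5 = 3.
det M = (-2)·5 − 1² = -10 − 1 = -11.
Characteristic polynomial: λ² − 3λ − 11 = 0.
Discriminant Δ = (tr M)² − 4·det M = 9 − (-44) = 53; √Δ = 7.280110.
λ = (tr M ± √Δ)/2 = (3 ± 7.280110)/2, giving (tr M − √Δ)/2 = -2.1401 and (tr M + √Δ)/2 = 5.1401.

Eigenvalues sorted in increasing order: [-2.1401, 5.1401].


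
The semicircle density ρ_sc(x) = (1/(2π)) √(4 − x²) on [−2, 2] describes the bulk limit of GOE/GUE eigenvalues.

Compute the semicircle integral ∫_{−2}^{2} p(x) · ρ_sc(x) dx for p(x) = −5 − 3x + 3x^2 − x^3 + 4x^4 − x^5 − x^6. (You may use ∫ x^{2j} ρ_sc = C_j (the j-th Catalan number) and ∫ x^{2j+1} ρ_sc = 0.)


Write p(x) = Σ a_i x^i, split into monomials and integrate each against ρ_sc separately.
Using ∫ x^{2j} ρ_sc = C_j = (1/(j+1)) C(2j, j) (Catalan numbers) and ∫ x^{2j+1} ρ_sc = 0 (odd monomials vanish by symmetry):
  i = 0 (even): a_0 · C_{0} = -5 · 1 = -5
  i = 1 (odd): ∫ x^1 ρ_sc = 0 (vanishes)
  i = 2 (even): a_2 · C_{1} = 3 · 1 = 3
  i = 3 (odd): ∫ x^3 ρ_sc = 0 (vanishes)
  i = 4 (even): a_4 · C_{2} = 4 · 2 = 8
  i = 5 (odd): ∫ x^5 ρ_sc = 0 (vanishes)
  i = 6 (even): a_6 · C_{3} = -1 · 5 = -5

Summing the contributions: ∫_{−2}^{2} p(x) ρ_sc(x) dx = (-5) + 3 + 8 + (-5) = 1.


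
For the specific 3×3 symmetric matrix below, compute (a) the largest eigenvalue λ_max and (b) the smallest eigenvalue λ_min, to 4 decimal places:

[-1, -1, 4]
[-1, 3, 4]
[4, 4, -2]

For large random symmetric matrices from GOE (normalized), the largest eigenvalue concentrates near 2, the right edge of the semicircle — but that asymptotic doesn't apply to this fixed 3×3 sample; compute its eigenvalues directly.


Since M is real symmetric, all three eigenvalues are real; they are the roots of det(λI − M) = λ³ − (tr M) λ² + s λ − det M, where s is the sum of the principal 2×2 minors.
tr M = -1 + 3 + (-2) = 0.
s = ((-1)·3 − (-1)²) + ((-1)·(-2) − 4²) + (3·(-2) − 4²) = -4 + (-14) + (-22) = -40.
det M (expand along row 1) = (-1)·(-22) − (-1)·(-14) + 4·(-16) = -56.
Characteristic polynomial: λ³ − 40λ + 56 = 0.
Substitute λ = y + (tr M)/3 = y + 0.000000 to remove the quadratic term: y³ + p·y + q = 0 with p = s − (tr M)²/3 = -40.000000 and q = −2(tr M)³/27 + (tr M)·s/3 − det M = 56.000000.
Three real roots ⇒ use the trigonometric (Viète) form: r = 2√(−p/3) = 7.302967, φ = arccos(3q/(p·r)) = arccos(-0.575109) = 2.183533 rad.
y_k = r·cos(φ/3 − 2πk/3) for k = 0, 1, 2 gives y = 5.452470, 1.481250, -6.933720.
λ_k = y_k + 0.000000 gives λ = 5.4525, 1.4813, -6.9337 (check: the sum is 0.0000 = tr M).

Hence λ_max = 5.4525 and λ_min = -6.9337.


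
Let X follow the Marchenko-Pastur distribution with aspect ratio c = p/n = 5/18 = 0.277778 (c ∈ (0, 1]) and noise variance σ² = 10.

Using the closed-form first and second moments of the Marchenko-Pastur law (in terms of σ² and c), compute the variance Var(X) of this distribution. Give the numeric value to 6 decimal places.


Recall the MP moments m_1 = E[X] = σ² and m_2 = E[X²] = σ⁴ (1 + c).
m_1 = E[X] = σ² = 10, so m_1² = 100.
m_2 = E[X²] = σ⁴ (1 + c) = 100 · (1 + 0.277778) = 100 · 1.277778 = 127.777778.
(Note m_2 − m_1² simplifies to c · σ⁴ = 0.277778 · 100.)

Var(X) = m_2 − m_1² = 127.777778 − 100 = 27.777778.


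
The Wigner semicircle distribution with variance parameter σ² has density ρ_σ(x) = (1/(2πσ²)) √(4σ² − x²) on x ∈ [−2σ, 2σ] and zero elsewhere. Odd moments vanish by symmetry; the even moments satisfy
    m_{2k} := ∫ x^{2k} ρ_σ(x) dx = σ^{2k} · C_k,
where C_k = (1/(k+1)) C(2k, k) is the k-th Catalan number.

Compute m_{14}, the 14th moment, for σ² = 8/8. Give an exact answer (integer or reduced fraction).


By the scaled semicircle moment identity, m_{2k} = σ^{2k} · C_k with k = 7.
C_7 = (1/(k+1)) · C(2k, k) = (1/8) · C(14, 7) = (1/8) · 3432 = 429.
σ^{2k} = (σ²)^k = (8/8)^7 = 1.

Therefore m_{14} = σ^{14} · C_7 = 1 · 429 = 429.


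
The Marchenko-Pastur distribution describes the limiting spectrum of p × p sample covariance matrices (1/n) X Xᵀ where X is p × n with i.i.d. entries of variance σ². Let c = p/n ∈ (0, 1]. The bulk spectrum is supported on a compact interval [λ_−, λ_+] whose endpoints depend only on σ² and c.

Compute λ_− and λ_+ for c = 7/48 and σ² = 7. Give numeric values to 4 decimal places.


c = 7/48 = 0.145833; √c = 0.381881.
λ_− = σ² (1 − √c)² = 7 · (1 − 0.381881)² = 7 · (0.618119)² = 2.674495.
λ_+ = σ² (1 + √c)² = 7 · (1 + 0.381881)² = 7 · (1.381881)² = 13.367172.

Rounded to 4 decimal places: λ_− ≈ 2.6745, λ_+ ≈ 13.3672.


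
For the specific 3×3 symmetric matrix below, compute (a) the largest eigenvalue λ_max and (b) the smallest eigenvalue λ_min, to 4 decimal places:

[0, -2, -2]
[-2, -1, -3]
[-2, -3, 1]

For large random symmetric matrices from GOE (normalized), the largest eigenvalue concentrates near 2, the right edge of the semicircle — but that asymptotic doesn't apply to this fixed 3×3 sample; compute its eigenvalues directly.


Since M is real symmetric, all three eigenvalues are real; they are the roots of det(λI − M) = λ³ − (tr M) λ² + s λ − det M, where s is the sum of the principal 2×2 minors.
tr M = 0 + (-1) + 1 = 0.
s = (0·(-1) − (-2)²) + (0·1 − (-2)²) + ((-1)·1 − (-3)²) = -4 + (-4) + (-10) = -18.
det M (expand along row 1) = 0·(-10) − (-2)·(-8) + (-2)·4 = -24.
Characteristic polynomial: λ³ − 18λ + 24 = 0.
Substitute λ = y + (tr M)/3 = y + 0.000000 to remove the quadratic term: y³ + p·y + q = 0 with p = s − (tr M)²/3 = -18.000000 and q = −2(tr M)³/27 + (tr M)·s/3 − det M = 24.000000.
Three real roots ⇒ use the trigonometric (Viète) form: r = 2√(−p/3) = 4.898979, φ = arccos(3q/(p·r)) = arccos(-0.816497) = 2.526113 rad.
y_k = r·cos(φ/3 − 2πk/3) for k = 0, 1, 2 gives y = 3.262447, 1.533794, -4.796240.
λ_k = y_k + 0.000000 gives λ = 3.2624, 1.5338, -4.7962 (check: the sum is 0.0000 = tr M).

Hence λ_max = 3.2624 and λ_min = -4.7962.


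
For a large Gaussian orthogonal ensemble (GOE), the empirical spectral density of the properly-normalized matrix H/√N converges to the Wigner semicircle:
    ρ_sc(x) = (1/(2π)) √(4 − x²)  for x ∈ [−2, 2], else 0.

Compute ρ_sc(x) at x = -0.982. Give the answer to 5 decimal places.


ρ_sc(x) = (1/(2π)) √(4 − x²). With x = -0.982:
  4 − x² = 4 − (-0.982)² = 4 − 0.964324 = 3.035676.
  √(4 − x²) = 1.742319.
  1/(2π) = 0.159155.
  ρ_sc(-0.982) = 0.159155 · 1.742319 = 0.277299.

Rounded to 5 decimal places: ρ_sc(-0.982) ≈ 0.27730.


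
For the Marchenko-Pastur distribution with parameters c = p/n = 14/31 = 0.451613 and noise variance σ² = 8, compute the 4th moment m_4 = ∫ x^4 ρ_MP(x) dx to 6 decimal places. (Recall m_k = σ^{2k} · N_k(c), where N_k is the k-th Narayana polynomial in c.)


E[X⁴] = σ⁸ (1 + 6c + 6c² + c³) (fourth MP moment). With σ² = 8 (so σ⁸ = 4096) and c = 14/31 = 0.451613: E[X⁴] = 4096 · (1 + 6·0.451613 + 6·(0.451613)² + (0.451613)³) = 4096 · 5.025511.

So E[X^4] = 20584.493303.


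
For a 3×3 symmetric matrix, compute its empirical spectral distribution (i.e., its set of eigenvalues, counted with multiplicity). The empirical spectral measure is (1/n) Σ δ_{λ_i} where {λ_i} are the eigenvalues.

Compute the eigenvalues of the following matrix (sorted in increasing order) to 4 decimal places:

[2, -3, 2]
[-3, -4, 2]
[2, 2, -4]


Since M is real symmetric, all three eigenvalues are real; they are the roots of det(λI − M) = λ³ − (tr M) λ² + s λ − det M, where s is the sum of the principal 2×2 minors.
tr M = 2 + (-4) + (-4) = -6.
s = (2·(-4) − (-3)²) + (2·(-4) − 2²) + ((-4)·(-4) − 2²) = -17 + (-12) + 12 = -17.
det M (expand along row 1) = 2·12 − (-3)·8 + 2·2 = 52.
Characteristic polynomial: λ³ + 6λ² − 17λ − 52 = 0.
Substitute λ = y + (tr M)/3 = y − 2.000000 to remove the quadratic term: y³ + p·y + q = 0 with p = s − (tr M)²/3 = -29.000000 and q = −2(tr M)³/27 + (tr M)·s/3 − det M = -2.000000.
Three real roots ⇒ use the trigonometric (Viète) form: r = 2√(−p/3) = 6.218253, φ = arccos(3q/(p·r)) = arccos(0.033272) = 1.537518 rad.
y_k = r·cos(φ/3 − 2πk/3) for k = 0, 1, 2 gives y = 5.419322, -0.068977, -5.350345.
λ_k = y_k − 2.000000 gives λ = 3.4193, -2.0690, -7.3503 (check: the sum is -6.0000 = tr M).

Eigenvalues sorted in increasing order: [-7.3503, -2.0690, 3.4193].


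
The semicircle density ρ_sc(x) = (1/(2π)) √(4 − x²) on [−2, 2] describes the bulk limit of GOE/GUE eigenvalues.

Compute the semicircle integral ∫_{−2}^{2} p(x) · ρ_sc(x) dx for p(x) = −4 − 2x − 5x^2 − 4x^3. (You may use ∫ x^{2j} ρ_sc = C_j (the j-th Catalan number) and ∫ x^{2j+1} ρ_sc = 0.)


Write p(x) = Σ a_i x^i, split into monomials and integrate each against ρ_sc separately.
Using ∫ x^{2j} ρ_sc = C_j = (1/(j+1)) C(2j, j) (Catalan numbers) and ∫ x^{2j+1} ρ_sc = 0 (odd monomials vanish by symmetry):
  i = 0 (even): a_0 · C_{0} = -4 · 1 = -4
  i = 1 (odd): ∫ x^1 ρ_sc = 0 (vanishes)
  i = 2 (even): a_2 · C_{1} = -5 · 1 = -5
  i = 3 (odd): ∫ x^3 ρ_sc = 0 (vanishes)

Summing the contributions: ∫_{−2}^{2} p(x) ρ_sc(x) dx = (-4) + (-5) = -9.


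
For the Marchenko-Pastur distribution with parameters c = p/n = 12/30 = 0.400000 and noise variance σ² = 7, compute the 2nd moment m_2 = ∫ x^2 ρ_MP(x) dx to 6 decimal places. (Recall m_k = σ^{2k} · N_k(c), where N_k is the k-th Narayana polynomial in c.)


E[X²] = σ⁴ (1 + c) (second MP moment). With σ² = 7 (so σ⁴ = 49) and c = 12/30 = 0.400000: E[X²] = 49 · (1 + 0.400000) = 49 · 1.400000.

So E[X^2] = 68.600000.


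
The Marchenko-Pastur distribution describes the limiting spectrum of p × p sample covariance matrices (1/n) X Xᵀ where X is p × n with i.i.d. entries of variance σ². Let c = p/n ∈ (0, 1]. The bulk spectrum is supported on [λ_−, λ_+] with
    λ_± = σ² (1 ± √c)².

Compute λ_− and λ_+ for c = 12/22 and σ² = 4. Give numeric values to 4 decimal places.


c = 12/22 = 0.545455; √c = 0.738549.
λ_− = σ² (1 − √c)² = 4 · (1 − 0.738549)² = 4 · (0.261451)² = 0.273427.
λ_+ = σ² (1 + √c)² = 4 · (1 + 0.738549)² = 4 · (1.738549)² = 12.090210.

Rounded to 4 decimal places: λ_− ≈ 0.2734, λ_+ ≈ 12.0902.


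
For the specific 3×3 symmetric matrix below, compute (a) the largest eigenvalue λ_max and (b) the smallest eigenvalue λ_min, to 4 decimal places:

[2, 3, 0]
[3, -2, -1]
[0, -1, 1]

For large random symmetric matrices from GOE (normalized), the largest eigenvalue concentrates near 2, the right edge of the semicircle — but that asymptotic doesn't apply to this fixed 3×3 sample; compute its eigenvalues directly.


Since M is real symmetric, all three eigenvalues are real; they are the roots of det(λI − M) = λ³ − (tr M) λ² + s λ − det M, where s is the sum of the principal 2×2 minors.
tr M = 2 + (-2) + 1 = 1.
s = (2·(-2) − 3²) + (2·1 − 0²) + ((-2)·1 − (-1)²) = -13 + 2 + (-3) = -14.
det M (expand along row 1) = 2·(-3) − 3·3 + 0·(-3) = -15.
Characteristic polynomial: λ³ − λ² − 14λ + 15 = 0.
Substitute λ = y + (tr M)/3 = y + 0.333333 to remove the quadratic term: y³ + p·y + q = 0 with p = s − (tr M)²/3 = -14.333333 and q = −2(tr M)³/27 + (tr M)·s/3 − det M = 10.259259.
Three real roots ⇒ use the trigonometric (Viète) form: r = 2√(−p/3) = 4.371626, φ = arccos(3q/(p·r)) = arccos(-0.491187) = 2.084249 rad.
y_k = r·cos(φ/3 − 2πk/3) for k = 0, 1, 2 gives y = 3.358344, 0.744560, -4.102904.
λ_k = y_k + 0.333333 gives λ = 3.6917, 1.0779, -3.7696 (check: the sum is 1.0000 = tr M).

Hence λ_max = 3.6917 and λ_min = -3.7696.


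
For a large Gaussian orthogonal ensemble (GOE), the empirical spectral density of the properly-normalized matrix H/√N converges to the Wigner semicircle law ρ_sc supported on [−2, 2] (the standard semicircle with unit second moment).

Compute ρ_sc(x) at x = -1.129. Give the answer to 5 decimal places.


ρ_sc(x) = (1/(2π)) √(4 − x²). With x = -1.129:
  4 − x² = 4 − (-1.129)² = 4 − 1.274641 = 2.725359.
  √(4 − x²) = 1.650866.
  1/(2π) = 0.159155.
  ρ_sc(-1.129) = 0.159155 · 1.650866 = 0.262744.

Rounded to 5 decimal places: ρ_sc(-1.129) ≈ 0.26274.


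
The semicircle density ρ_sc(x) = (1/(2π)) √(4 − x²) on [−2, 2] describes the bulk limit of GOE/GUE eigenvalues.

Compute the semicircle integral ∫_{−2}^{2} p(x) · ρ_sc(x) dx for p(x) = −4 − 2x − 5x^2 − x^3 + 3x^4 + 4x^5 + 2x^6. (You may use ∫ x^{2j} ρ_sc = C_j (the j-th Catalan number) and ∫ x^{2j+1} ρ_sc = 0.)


Write p(x) = Σ a_i x^i, split into monomials and integrate each against ρ_sc separately.
Using ∫ x^{2j} ρ_sc = C_j = (1/(j+1)) C(2j, j) (Catalan numbers) and ∫ x^{2j+1} ρ_sc = 0 (odd monomials vanish by symmetry):
  i = 0 (even): a_0 · C_{0} = -4 · 1 = -4
  i = 1 (odd): ∫ x^1 ρ_sc = 0 (vanishes)
  i = 2 (even): a_2 · C_{1} = -5 · 1 = -5
  i = 3 (odd): ∫ x^3 ρ_sc = 0 (vanishes)
  i = 4 (even): a_4 · C_{2} = 3 · 2 = 6
  i = 5 (odd): ∫ x^5 ρ_sc = 0 (vanishes)
  i = 6 (even): a_6 · C_{3} = 2 · 5 = 10

Summing the contributions: ∫_{−2}^{2} p(x) ρ_sc(x) dx = (-4) + (-5) + 6 + 10 = 7.


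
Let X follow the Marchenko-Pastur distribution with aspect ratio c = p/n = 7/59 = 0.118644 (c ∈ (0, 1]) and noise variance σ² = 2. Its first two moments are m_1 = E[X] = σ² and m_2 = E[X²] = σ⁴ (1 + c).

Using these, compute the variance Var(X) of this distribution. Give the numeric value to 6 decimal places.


m_1 = E[X] = σ² = 2, so m_1² = 4.
m_2 = E[X²] = σ⁴ (1 + c) = 4 · (1 + 0.118644) = 4 · 1.118644 = 4.474576.
(Note m_2 − m_1² simplifies to c · σ⁴ = 0.118644 · 4.)

Var(X) = m_2 − m_1² = 4.474576 − 4 = 0.474576.


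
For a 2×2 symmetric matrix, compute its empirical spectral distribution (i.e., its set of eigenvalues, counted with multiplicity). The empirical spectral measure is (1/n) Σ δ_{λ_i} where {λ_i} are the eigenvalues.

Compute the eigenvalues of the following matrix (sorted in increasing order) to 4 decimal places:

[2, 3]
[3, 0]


Since M is real symmetric, both eigenvalues are real; they are the roots of det(λI − M) = λ² − (tr M) λ + det M.
tr M = 2 + 0 = 2.
det M = 2·0 − 3² = 0 − 9 = -9.
Characteristic polynomial: λ² − 2λ − 9 = 0.
Discriminant Δ = (tr M)² − 4·det M = 4 − (-36) = 40; √Δ = 6.324555.
λ = (tr M ± √Δ)/2 = (2 ± 6.324555)/2, giving (tr M − √Δ)/2 = -2.1623 and (tr M + √Δ)/2 = 4.1623.

Eigenvalues sorted in increasing order: [-2.1623, 4.1623].


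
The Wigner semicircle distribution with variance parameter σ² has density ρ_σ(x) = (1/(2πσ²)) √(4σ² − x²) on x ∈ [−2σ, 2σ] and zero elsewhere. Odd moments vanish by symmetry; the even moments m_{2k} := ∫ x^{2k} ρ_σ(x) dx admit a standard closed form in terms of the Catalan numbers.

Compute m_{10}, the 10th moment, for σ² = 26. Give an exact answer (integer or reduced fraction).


By the scaled semicircle moment identity, m_{2k} = σ^{2k} · C_k with k = 5.
C_5 = (1/(k+1)) · C(2k, k) = (1/6) · C(10, 5) = (1/6) · 252 = 42.
σ^{2k} = (σ²)^k = (26)^5 = 11881376.

Therefore m_{10} = σ^{10} · C_5 = 11881376 · 42 = 499017792.


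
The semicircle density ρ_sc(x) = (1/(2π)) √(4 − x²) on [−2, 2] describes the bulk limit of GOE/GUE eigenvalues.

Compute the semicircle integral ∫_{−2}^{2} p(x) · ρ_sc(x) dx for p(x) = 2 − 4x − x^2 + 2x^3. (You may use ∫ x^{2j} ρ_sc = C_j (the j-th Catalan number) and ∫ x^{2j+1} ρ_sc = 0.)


Write p(x) = Σ a_i x^i, split into monomials and integrate each against ρ_sc separately.
Using ∫ x^{2j} ρ_sc = C_j = (1/(j+1)) C(2j, j) (Catalan numbers) and ∫ x^{2j+1} ρ_sc = 0 (odd monomials vanish by symmetry):
  i = 0 (even): a_0 · C_{0} = 2 · 1 = 2
  i = 1 (odd): ∫ x^1 ρ_sc = 0 (vanishes)
  i = 2 (even): a_2 · C_{1} = -1 · 1 = -1
  i = 3 (odd): ∫ x^3 ρ_sc = 0 (vanishes)

Summing the contributions: ∫_{−2}^{2} p(x) ρ_sc(x) dx = 2 + (-1) = 1.


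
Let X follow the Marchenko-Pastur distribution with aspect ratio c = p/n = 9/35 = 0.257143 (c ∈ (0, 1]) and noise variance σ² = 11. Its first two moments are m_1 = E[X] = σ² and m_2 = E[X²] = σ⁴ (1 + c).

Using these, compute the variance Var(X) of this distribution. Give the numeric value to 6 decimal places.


m_1 = E[X] = σ² = 11, so m_1² = 121.
m_2 = E[X²] = σ⁴ (1 + c) = 121 · (1 + 0.257143) = 121 · 1.257143 = 152.114286.
(Note m_2 − m_1² simplifies to c · σ⁴ = 0.257143 · 121.)

Var(X) = m_2 − m_1² = 152.114286 − 121 = 31.114286.


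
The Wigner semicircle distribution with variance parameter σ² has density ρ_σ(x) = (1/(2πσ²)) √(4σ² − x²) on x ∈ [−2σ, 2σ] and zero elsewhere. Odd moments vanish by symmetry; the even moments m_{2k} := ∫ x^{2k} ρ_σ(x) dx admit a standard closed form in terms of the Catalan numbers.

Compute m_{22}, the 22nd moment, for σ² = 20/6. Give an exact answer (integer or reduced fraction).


By the scaled semicircle moment identity, m_{2k} = σ^{2k} · C_k with k = 11.
C_11 = (1/(k+1)) · C(2k, k) = (1/12) · C(22, 11) = (1/12) · 705432 = 58786.
σ^{2k} = (σ²)^k = (20/6)^11 = 100000000000/177147.

Therefore m_{22} = σ^{22} · C_11 = (100000000000/177147) · 58786 = 5878600000000000/177147.


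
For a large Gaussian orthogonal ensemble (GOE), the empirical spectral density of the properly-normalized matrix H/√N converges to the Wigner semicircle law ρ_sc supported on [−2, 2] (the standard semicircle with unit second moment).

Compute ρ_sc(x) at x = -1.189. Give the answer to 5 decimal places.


ρ_sc(x) = (1/(2π)) √(4 − x²). With x = -1.189:
  4 − x² = 4 − (-1.189)² = 4 − 1.413721 = 2.586279.
  √(4 − x²) = 1.608191.
  1/(2π) = 0.159155.
  ρ_sc(-1.189) = 0.159155 · 1.608191 = 0.255952.

Rounded to 5 decimal places: ρ_sc(-1.189) ≈ 0.25595.


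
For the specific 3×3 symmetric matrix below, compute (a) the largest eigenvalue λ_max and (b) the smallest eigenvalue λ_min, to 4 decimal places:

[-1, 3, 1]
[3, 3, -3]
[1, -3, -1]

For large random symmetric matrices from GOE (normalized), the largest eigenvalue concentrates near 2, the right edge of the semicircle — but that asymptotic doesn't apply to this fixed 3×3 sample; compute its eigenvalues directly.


Since M is real symmetric, all three eigenvalues are real; they are the roots of det(λI − M) = λ³ − (tr M) λ² + s λ − det M, where s is the sum of the principal 2×2 minors.
tr M = -1 + 3 + (-1) = 1.
s = ((-1)·3 − 3²) + ((-1)·(-1) − 1²) + (3·(-1) − (-3)²) = -12 + 0 + (-12) = -24.
det M (expand along row 1) = (-1)·(-12) − 3·0 + 1·(-12) = 0.
Characteristic polynomial: λ³ − λ² − 24λ = 0.
Substitute λ = y + (tr M)/3 = y + 0.333333 to remove the quadratic term: y³ + p·y + q = 0 with p = s − (tr M)²/3 = -24.333333 and q = −2(tr M)³/27 + (tr M)·s/3 − det M = -8.074074.
Three real roots ⇒ use the trigonometric (Viète) form: r = 2√(−p/3) = 5.696002, φ = arccos(3q/(p·r)) = arccos(0.174760) = 1.395134 rad.
y_k = r·cos(φ/3 − 2πk/3) for k = 0, 1, 2 gives y = 5.091096, -0.333333, -4.757762.
λ_k = y_k + 0.333333 gives λ = 5.4244, 0.0000, -4.4244 (check: the sum is 1.0000 = tr M).

Hence λ_max = 5.4244 and λ_min = -4.4244.


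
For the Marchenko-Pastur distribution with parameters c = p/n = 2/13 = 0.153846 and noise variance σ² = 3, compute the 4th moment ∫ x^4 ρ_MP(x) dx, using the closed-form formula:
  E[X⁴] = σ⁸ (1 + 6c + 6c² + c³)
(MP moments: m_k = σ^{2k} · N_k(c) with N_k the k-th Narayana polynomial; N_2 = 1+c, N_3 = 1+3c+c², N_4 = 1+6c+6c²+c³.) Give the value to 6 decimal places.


E[X⁴] = σ⁸ (1 + 6c + 6c² + c³) (fourth MP moment). With σ² = 3 (so σ⁸ = 81) and c = 2/13 = 0.153846: E[X⁴] = 81 · (1 + 6·0.153846 + 6·(0.153846)² + (0.153846)³) = 81 · 2.068730.

So E[X^4] = 167.567137.


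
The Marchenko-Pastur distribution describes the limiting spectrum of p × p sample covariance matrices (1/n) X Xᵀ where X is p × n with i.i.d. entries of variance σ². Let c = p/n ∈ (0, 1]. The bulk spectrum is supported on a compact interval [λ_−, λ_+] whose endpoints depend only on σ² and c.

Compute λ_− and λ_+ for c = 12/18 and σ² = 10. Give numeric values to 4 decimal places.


c = 12/18 = 0.666667; √c = 0.816497.
λ_− = σ² (1 − √c)² = 10 · (1 − 0.816497)² = 10 · (0.183503)² = 0.336735.
λ_+ = σ² (1 + √c)² = 10 · (1 + 0.816497)² = 10 · (1.816497)² = 32.996598.

Rounded to 4 decimal places: λ_− ≈ 0.3367, λ_+ ≈ 32.9966.


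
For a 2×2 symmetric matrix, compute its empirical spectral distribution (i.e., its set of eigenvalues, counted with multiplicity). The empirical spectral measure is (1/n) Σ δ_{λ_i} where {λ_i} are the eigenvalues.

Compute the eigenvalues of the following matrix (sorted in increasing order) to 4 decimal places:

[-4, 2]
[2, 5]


Since M is real symmetric, both eigenvalues are real; they are the roots of det(λI − M) = λ² − (tr M) λ + det M.
tr M = -4 + 5 = 1.
det M = (-4)·5 − 2² = -20 − 4 = -24.
Characteristic polynomial: λ² − λ − 24 = 0.
Discriminant Δ = (tr M)² − 4·det M = 1 − (-96) = 97; √Δ = 9.848858.
λ = (tr M ± √Δ)/2 = (1 ± 9.848858)/2, giving (tr M − √Δ)/2 = -4.4244 and (tr M + √Δ)/2 = 5.4244.

Eigenvalues sorted in increasing order: [-4.4244, 5.4244].
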